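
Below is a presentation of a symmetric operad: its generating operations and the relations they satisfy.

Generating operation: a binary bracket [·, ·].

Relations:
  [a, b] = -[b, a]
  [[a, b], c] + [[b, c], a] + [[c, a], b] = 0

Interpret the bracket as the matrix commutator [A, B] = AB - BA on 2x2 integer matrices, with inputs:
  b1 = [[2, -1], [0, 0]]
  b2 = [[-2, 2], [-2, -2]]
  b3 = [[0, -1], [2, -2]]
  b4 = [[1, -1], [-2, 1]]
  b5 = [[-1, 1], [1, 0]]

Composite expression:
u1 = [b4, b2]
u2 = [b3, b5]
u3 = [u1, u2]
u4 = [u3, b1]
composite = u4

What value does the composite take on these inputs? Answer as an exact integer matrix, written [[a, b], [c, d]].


[[48, -24], [96, -48]]

[b4, b2] = [[6, 0], [0, -6]]
[b3, b5] = [[-3, 1], [-4, 3]]
[[b4, b2], [b3, b5]] = [[0, 12], [48, 0]]
[[[b4, b2], [b3, b5]], b1] = [[48, -24], [96, -48]]


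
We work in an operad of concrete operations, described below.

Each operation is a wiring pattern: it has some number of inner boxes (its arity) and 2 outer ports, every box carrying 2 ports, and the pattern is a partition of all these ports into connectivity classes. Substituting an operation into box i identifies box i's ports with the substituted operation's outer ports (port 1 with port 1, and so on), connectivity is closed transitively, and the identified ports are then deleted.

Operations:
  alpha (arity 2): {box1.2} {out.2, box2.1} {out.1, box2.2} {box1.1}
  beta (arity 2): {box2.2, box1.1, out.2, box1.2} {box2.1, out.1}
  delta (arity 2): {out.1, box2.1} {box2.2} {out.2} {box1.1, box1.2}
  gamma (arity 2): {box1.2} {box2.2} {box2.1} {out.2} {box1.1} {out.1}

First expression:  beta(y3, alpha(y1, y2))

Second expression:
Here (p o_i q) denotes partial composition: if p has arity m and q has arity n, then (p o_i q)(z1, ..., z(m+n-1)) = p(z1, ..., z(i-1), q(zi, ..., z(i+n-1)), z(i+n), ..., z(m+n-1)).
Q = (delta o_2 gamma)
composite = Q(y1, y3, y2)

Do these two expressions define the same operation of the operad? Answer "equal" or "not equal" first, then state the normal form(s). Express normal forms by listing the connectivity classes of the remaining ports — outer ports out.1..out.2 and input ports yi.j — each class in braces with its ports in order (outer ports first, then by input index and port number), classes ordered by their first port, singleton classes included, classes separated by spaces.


In normal form, the first expression is {out.1, y2.2} {out.2, y2.1, y3.1, y3.2} {y1.1} {y1.2}
In normal form, the second expression is {out.1} {out.2} {y1.1, y1.2} {y2.1} {y2.2} {y3.1} {y3.2}
The normal forms differ: not equal.

not equal — first {out.1, y2.2} {out.2, y2.1, y3.1, y3.2} {y1.1} {y1.2}, second {out.1} {out.2} {y1.1, y1.2} {y2.1} {y2.2} {y3.1} {y3.2}


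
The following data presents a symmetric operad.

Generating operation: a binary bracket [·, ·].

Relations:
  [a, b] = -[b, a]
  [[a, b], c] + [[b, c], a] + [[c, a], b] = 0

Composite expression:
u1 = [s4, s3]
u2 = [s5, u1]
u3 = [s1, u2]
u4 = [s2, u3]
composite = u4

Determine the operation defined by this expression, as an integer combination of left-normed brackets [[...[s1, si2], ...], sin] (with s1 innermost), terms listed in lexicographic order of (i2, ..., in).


In the tensor algebra, words opening s1 carry the s1-anchored form.
Composite bracket: [s2, [s1, [s5, [s4, s3]]]]
Under [a, b] = ab - ba we get 16 signed associative words (2^4 = 16).
Only words starting with s1 matter:
  s1s3s4s5s2 appears with sign -1, giving the term -[[[[s1, s3], s4], s5], s2]
  s1s4s3s5s2 appears with sign +1, giving the term +[[[[s1, s4], s3], s5], s2]
  s1s5s3s4s2 appears with sign +1, giving the term +[[[[s1, s5], s3], s4], s2]
  s1s5s4s3s2 appears with sign -1, giving the term -[[[[s1, s5], s4], s3], s2]

-[[[[s1, s3], s4], s5], s2] + [[[[s1, s4], s3], s5], s2] + [[[[s1, s5], s3], s4], s2] - [[[[s1, s5], s4], s3], s2]


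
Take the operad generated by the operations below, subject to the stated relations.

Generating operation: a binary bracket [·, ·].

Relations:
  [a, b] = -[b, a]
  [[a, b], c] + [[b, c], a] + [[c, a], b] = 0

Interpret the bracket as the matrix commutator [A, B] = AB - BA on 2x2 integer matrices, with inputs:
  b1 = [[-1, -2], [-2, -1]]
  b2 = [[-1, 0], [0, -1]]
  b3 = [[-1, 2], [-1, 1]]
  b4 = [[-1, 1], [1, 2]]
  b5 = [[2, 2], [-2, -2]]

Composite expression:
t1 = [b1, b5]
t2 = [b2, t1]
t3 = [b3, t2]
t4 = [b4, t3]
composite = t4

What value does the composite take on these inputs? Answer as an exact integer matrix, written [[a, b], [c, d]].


[b1, b5] = [[8, 8], [-8, -8]]
[b2, [b1, b5]] = [[0, 0], [0, 0]]
[b3, [b2, [b1, b5]]] = [[0, 0], [0, 0]]
[b4, [b3, [b2, [b1, b5]]]] = [[0, 0], [0, 0]]

[[0, 0], [0, 0]]


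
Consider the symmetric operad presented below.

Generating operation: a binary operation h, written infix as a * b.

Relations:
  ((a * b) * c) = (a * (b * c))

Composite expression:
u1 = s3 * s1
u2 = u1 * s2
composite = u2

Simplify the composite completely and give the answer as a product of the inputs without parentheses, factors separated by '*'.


s3 * s1 * s2

All parenthesizations of h agree; list the s-inputs left to right.
(s3 * s1) spells out as s3 * s1
((s3 * s1) * s2) spells out as s3 * s1 * s2


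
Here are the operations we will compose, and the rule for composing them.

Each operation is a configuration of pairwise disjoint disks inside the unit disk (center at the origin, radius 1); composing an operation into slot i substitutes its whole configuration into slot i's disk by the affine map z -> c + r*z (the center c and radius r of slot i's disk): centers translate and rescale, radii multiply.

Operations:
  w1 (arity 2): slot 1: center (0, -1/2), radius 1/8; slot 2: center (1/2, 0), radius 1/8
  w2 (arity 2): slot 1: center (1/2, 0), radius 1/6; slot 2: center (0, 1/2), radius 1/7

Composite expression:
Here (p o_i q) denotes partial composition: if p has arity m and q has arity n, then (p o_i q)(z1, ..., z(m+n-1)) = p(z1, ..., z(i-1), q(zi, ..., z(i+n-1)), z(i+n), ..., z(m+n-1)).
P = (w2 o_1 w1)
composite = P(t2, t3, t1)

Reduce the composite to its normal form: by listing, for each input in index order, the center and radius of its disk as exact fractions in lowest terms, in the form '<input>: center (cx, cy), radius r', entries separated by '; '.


t1: center (0, 1/2), radius 1/7; t2: center (1/2, -1/12), radius 1/48; t3: center (7/12, 0), radius 1/48


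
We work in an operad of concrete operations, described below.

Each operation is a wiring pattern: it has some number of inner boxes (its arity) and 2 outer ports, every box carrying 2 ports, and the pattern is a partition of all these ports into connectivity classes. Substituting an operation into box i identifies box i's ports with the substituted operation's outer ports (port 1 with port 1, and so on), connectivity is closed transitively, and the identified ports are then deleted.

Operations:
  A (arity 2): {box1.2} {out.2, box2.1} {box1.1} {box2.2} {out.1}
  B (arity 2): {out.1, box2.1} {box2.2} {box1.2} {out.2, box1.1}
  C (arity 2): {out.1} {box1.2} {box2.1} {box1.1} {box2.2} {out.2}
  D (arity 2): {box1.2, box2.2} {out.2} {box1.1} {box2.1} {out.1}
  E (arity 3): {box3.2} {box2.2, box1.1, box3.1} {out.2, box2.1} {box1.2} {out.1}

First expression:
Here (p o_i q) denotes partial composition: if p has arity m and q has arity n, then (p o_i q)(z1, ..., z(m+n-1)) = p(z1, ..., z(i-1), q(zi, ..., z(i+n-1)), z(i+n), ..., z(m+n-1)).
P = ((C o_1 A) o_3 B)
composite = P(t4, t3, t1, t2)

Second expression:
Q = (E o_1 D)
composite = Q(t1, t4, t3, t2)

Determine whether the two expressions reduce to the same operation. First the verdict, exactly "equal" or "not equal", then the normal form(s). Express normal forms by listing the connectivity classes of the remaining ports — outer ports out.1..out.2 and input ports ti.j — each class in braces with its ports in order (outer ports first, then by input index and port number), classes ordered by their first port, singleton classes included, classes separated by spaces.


Reducing the first expression gives {out.1} {out.2} {t1.1} {t1.2} {t2.1} {t2.2} {t3.1} {t3.2} {t4.1} {t4.2}
Reducing the second expression gives {out.1} {out.2, t3.1} {t1.1} {t1.2, t4.2} {t2.1, t3.2} {t2.2} {t4.1}
The forms do not match — not equal.

not equal; the first gives {out.1} {out.2} {t1.1} {t1.2} {t2.1} {t2.2} {t3.1} {t3.2} {t4.1} {t4.2} and the second {out.1} {out.2, t3.1} {t1.1} {t1.2, t4.2} {t2.1, t3.2} {t2.2} {t4.1}


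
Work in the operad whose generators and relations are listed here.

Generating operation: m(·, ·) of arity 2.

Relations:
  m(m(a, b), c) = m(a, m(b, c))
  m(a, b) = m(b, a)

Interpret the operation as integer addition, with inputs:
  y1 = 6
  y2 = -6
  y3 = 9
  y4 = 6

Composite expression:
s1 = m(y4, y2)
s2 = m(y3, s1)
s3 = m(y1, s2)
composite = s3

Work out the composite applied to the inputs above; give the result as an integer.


15


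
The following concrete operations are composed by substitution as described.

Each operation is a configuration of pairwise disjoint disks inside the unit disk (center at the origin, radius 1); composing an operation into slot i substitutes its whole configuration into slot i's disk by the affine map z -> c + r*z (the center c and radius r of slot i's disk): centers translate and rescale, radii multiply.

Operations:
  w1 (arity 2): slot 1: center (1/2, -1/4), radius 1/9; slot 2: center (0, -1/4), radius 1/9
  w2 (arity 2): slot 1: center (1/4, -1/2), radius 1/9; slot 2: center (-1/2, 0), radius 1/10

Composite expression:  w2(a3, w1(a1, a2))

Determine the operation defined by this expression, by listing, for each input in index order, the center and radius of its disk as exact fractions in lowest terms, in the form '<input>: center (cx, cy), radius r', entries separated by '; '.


a1: center (-9/20, -1/40), radius 1/90; a2: center (-1/2, -1/40), radius 1/90; a3: center (1/4, -1/2), radius 1/9

Only the slot chain above each a matters under w2; compose those maps.
a3: after 1 affine step, its disk has center (1/4, -1/2), radius 1/9
a1: after 2 affine steps, its disk has center (-9/20, -1/40), radius 1/90
a2: after 2 affine steps, its disk has center (-1/2, -1/40), radius 1/90


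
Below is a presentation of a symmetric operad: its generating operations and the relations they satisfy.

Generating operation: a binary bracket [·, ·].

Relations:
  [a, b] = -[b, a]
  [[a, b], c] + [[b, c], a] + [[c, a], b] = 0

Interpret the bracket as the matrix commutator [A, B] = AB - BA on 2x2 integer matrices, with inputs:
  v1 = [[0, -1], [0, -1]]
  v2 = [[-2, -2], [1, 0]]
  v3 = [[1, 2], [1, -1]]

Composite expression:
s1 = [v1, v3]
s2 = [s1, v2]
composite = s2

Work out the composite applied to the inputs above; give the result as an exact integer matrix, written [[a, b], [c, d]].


[[2, 12], [4, -2]]

[v1, v3] = [[-1, 4], [-1, 1]]
[[v1, v3], v2] = [[2, 12], [4, -2]]


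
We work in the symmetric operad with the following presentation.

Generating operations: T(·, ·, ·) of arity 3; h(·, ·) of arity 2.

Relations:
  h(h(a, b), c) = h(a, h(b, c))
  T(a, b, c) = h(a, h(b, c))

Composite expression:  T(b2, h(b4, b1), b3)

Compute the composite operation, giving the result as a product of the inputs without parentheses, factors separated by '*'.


b2 * b4 * b1 * b3

The T-tree's shape is irrelevant; the b-reading-order decides.
h(b4, b1) spells out as b4 * b1
T(b2, h(b4, b1), b3) spells out as b2 * b4 * b1 * b3


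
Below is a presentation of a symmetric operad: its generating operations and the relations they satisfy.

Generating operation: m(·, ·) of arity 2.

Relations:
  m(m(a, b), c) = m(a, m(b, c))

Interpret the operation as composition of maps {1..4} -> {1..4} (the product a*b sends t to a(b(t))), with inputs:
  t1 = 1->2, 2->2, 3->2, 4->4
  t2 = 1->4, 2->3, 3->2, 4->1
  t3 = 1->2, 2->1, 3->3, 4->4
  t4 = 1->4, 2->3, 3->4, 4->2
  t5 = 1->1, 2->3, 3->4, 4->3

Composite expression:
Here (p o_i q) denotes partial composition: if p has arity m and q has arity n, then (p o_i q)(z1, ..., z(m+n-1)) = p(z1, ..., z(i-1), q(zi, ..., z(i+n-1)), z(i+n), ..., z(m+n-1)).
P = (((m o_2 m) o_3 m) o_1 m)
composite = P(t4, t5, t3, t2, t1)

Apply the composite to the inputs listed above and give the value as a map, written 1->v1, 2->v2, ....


m(t4, t5) = 1->4, 2->4, 3->2, 4->4
m(t2, t1) = 1->3, 2->3, 3->3, 4->1
m(t3, m(t2, t1)) = 1->3, 2->3, 3->3, 4->2
m(m(t4, t5), m(t3, m(t2, t1))) = 1->2, 2->2, 3->2, 4->4

1->2, 2->2, 3->2, 4->4


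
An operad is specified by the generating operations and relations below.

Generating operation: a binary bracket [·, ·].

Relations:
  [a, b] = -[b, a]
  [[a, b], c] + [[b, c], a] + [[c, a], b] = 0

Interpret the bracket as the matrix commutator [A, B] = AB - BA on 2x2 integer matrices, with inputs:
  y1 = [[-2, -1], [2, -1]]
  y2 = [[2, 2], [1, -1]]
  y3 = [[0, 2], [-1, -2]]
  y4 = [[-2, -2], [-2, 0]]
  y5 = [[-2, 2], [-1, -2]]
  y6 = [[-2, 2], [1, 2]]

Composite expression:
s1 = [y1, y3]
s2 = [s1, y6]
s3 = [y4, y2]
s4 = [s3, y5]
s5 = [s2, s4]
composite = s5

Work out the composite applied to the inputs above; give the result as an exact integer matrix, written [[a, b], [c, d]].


[y1, y3] = [[-3, 0], [3, 3]]
[[y1, y3], y6] = [[-6, -12], [-6, 6]]
[y4, y2] = [[2, 2], [-4, -2]]
[[y4, y2], y5] = [[6, 8], [4, -6]]
[[[y1, y3], y6], [[y4, y2], y5]] = [[0, 48], [-24, 0]]

[[0, 48], [-24, 0]]


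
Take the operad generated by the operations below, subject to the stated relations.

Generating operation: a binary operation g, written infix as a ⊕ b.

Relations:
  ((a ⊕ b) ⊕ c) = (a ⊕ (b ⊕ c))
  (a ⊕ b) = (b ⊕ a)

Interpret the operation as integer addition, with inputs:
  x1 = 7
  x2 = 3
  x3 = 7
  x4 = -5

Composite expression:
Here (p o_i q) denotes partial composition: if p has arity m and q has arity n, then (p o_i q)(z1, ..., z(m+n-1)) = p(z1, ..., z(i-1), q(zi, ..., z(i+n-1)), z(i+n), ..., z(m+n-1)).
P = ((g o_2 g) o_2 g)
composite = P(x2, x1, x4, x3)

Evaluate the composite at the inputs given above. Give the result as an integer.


12

(x1 ⊕ x4) = 2
((x1 ⊕ x4) ⊕ x3) = 9
(x2 ⊕ ((x1 ⊕ x4) ⊕ x3)) = 12


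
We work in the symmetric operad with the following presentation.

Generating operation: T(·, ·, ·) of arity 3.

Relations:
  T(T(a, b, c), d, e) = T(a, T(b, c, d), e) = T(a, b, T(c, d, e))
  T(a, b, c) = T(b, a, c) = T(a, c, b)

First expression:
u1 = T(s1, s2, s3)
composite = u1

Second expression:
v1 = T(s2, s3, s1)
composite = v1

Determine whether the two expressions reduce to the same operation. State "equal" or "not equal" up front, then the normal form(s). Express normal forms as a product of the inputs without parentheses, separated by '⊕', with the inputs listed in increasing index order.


equal; the common form is s1 ⊕ s2 ⊕ s3

Reducing the first expression gives s1 ⊕ s2 ⊕ s3
Reducing the second expression gives s1 ⊕ s2 ⊕ s3
Same normal form: equal.


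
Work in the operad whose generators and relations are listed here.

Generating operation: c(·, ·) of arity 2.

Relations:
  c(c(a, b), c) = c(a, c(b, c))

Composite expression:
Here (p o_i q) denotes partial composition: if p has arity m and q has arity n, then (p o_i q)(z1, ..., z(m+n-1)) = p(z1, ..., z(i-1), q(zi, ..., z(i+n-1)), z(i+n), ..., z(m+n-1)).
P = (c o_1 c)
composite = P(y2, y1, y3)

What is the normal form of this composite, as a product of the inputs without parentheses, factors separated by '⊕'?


Every regrouping of c is equal, so read the y-inputs in written order.
c(y2, y1) reduces to y2 ⊕ y1
c(c(y2, y1), y3) reduces to y2 ⊕ y1 ⊕ y3

y2 ⊕ y1 ⊕ y3


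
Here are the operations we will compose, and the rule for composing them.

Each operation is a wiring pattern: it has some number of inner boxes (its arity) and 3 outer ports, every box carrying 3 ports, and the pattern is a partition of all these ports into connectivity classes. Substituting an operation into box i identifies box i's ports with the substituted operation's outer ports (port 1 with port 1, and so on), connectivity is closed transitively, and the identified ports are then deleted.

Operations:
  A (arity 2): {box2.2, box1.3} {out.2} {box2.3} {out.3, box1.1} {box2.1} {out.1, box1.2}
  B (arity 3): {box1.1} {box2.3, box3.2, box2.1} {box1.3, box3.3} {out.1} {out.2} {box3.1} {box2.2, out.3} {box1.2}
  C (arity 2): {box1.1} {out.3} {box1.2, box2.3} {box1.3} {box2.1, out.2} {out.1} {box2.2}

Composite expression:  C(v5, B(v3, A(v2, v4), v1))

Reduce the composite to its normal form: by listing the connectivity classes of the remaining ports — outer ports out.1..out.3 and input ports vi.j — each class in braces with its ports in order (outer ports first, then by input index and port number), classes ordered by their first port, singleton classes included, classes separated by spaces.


{out.1} {out.2} {out.3} {v1.1} {v1.2, v2.1, v2.2} {v1.3, v3.3} {v2.3, v4.2} {v3.1} {v3.2} {v4.1} {v4.3} {v5.1} {v5.2} {v5.3}

Connectivity passes through glued C-boundaries; trace each wire chain.
stage A: inputs (v2, v4), connectivity {out.1, v2.2} {out.2} {out.3, v2.1} {v2.3, v4.2} {v4.1} {v4.3}, out.j its boundary
stage B: inputs (v3, v2, v4, v1), connectivity {out.1} {out.2} {out.3} {v1.1} {v1.2, v2.1, v2.2} {v1.3, v3.3} {v2.3, v4.2} {v3.1} {v3.2} {v4.1} {v4.3}, out.j its boundary
stage C: inputs (v5, v3, v2, v4, v1), connectivity {out.1} {out.2} {out.3} {v1.1} {v1.2, v2.1, v2.2} {v1.3, v3.3} {v2.3, v4.2} {v3.1} {v3.2} {v4.1} {v4.3} {v5.1} {v5.2} {v5.3}, out.j its boundary


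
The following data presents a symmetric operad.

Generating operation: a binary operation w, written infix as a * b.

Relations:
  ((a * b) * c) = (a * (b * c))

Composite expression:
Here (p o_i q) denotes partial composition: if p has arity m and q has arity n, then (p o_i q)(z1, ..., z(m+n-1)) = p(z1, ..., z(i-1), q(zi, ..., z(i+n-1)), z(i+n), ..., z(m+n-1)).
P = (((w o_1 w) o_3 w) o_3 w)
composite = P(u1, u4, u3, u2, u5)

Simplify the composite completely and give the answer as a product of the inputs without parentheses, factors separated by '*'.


u1 * u4 * u3 * u2 * u5

Key point: w is associative — brackets drop, the u-order remains.
(u1 * u4) unparenthesizes to u1 * u4
(u3 * u2) unparenthesizes to u3 * u2
((u3 * u2) * u5) unparenthesizes to u3 * u2 * u5
((u1 * u4) * ((u3 * u2) * u5)) unparenthesizes to u1 * u4 * u3 * u2 * u5


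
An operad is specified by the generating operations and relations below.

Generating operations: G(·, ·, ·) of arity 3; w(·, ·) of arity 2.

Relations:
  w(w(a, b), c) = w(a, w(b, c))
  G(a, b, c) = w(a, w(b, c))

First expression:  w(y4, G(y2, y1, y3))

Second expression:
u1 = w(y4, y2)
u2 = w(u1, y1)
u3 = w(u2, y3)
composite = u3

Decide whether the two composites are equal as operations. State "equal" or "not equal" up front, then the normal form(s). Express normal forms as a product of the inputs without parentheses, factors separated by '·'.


equal; the common form is y4 · y2 · y1 · y3

In normal form, the first expression is y4 · y2 · y1 · y3
In normal form, the second expression is y4 · y2 · y1 · y3
Same normal form: equal.


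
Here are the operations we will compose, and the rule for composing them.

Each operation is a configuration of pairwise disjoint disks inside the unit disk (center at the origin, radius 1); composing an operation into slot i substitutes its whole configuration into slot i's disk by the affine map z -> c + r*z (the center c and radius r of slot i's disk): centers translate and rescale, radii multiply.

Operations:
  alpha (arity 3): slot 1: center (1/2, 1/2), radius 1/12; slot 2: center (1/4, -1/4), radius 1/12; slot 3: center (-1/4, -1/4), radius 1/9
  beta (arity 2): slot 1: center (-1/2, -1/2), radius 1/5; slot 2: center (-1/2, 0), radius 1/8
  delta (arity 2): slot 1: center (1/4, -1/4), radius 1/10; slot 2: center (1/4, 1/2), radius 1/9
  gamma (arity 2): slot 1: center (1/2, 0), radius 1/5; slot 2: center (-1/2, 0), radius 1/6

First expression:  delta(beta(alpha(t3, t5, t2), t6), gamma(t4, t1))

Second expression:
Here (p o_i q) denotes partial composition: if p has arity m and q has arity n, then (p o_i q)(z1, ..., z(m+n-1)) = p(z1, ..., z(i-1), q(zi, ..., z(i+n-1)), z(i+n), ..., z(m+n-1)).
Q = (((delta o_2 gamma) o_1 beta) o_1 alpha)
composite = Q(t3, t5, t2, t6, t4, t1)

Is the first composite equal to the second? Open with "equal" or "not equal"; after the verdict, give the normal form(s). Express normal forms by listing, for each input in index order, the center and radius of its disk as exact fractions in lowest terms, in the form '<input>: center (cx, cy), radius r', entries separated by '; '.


In normal form, the first expression is t1: center (7/36, 1/2), radius 1/54; t2: center (39/200, -61/200), radius 1/450; t3: center (21/100, -29/100), radius 1/600; t4: center (11/36, 1/2), radius 1/45; t5: center (41/200, -61/200), radius 1/600; t6: center (1/5, -1/4), radius 1/80
In normal form, the second expression is t1: center (7/36, 1/2), radius 1/54; t2: center (39/200, -61/200), radius 1/450; t3: center (21/100, -29/100), radius 1/600; t4: center (11/36, 1/2), radius 1/45; t5: center (41/200, -61/200), radius 1/600; t6: center (1/5, -1/4), radius 1/80
Identical normal forms: equal.

equal; the common form is t1: center (7/36, 1/2), radius 1/54; t2: center (39/200, -61/200), radius 1/450; t3: center (21/100, -29/100), radius 1/600; t4: center (11/36, 1/2), radius 1/45; t5: center (41/200, -61/200), radius 1/600; t6: center (1/5, -1/4), radius 1/80


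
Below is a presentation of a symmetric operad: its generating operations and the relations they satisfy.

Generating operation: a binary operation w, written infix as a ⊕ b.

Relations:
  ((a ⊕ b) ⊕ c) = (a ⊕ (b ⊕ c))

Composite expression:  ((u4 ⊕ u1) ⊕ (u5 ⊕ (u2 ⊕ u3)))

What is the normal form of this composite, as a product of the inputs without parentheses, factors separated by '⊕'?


u4 ⊕ u1 ⊕ u5 ⊕ u2 ⊕ u3

Associativity of w dissolves the nesting; only the u-input order survives.
(u4 ⊕ u1) linearizes to u4 ⊕ u1
(u2 ⊕ u3) linearizes to u2 ⊕ u3
(u5 ⊕ (u2 ⊕ u3)) linearizes to u5 ⊕ u2 ⊕ u3
((u4 ⊕ u1) ⊕ (u5 ⊕ (u2 ⊕ u3))) linearizes to u4 ⊕ u1 ⊕ u5 ⊕ u2 ⊕ u3


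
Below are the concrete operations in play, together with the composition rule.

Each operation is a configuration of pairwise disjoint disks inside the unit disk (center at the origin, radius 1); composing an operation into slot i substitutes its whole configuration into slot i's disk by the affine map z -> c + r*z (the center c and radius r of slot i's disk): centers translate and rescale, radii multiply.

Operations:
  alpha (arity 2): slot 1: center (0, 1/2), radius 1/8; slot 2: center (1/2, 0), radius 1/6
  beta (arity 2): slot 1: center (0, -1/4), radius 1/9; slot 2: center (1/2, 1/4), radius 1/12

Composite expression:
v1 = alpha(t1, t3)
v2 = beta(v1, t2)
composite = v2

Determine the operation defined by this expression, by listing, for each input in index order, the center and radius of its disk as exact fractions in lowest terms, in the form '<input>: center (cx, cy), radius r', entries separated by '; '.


Only the slot chain above each t matters under beta; compose those maps.
tracing t1 down its 2-map path: center (0, -7/36), radius 1/72
tracing t3 down its 2-map path: center (1/18, -1/4), radius 1/54
tracing t2 down its 1-map path: center (1/2, 1/4), radius 1/12

t1: center (0, -7/36), radius 1/72; t2: center (1/2, 1/4), radius 1/12; t3: center (1/18, -1/4), radius 1/54


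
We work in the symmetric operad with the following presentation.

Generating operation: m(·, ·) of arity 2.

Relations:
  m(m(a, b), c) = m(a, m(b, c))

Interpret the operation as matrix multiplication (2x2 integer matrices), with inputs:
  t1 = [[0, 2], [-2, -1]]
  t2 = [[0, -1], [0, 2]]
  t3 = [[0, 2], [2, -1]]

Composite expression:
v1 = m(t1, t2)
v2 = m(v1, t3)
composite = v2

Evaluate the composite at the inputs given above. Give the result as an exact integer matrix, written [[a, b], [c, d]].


m(t1, t2) = [[0, 4], [0, 0]]
m(m(t1, t2), t3) = [[8, -4], [0, 0]]

[[8, -4], [0, 0]]


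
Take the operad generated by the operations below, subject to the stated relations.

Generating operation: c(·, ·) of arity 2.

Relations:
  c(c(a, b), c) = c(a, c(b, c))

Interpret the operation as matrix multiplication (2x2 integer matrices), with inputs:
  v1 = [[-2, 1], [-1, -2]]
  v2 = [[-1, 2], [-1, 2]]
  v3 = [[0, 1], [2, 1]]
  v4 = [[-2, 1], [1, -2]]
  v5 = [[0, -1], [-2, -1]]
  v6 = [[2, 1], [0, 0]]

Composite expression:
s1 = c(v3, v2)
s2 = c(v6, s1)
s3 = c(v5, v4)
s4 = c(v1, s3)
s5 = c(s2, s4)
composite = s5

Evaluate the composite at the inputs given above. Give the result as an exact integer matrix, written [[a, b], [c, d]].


[[-75, 0], [0, 0]]

c(v3, v2) = [[-1, 2], [-3, 6]]
c(v6, c(v3, v2)) = [[-5, 10], [0, 0]]
c(v5, v4) = [[-1, 2], [3, 0]]
c(v1, c(v5, v4)) = [[5, -4], [-5, -2]]
c(c(v6, c(v3, v2)), c(v1, c(v5, v4))) = [[-75, 0], [0, 0]]


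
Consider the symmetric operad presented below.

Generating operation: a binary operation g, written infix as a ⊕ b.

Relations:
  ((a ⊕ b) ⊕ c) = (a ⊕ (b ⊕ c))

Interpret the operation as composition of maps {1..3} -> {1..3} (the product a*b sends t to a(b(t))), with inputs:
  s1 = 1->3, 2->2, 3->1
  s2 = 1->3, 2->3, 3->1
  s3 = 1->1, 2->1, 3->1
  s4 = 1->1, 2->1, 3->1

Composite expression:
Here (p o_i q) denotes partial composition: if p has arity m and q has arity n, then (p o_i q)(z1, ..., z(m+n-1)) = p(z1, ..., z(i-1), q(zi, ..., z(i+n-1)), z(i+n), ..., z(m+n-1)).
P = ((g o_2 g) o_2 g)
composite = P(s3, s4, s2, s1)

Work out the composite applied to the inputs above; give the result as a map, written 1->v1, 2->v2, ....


(s4 ⊕ s2) = 1->1, 2->1, 3->1
((s4 ⊕ s2) ⊕ s1) = 1->1, 2->1, 3->1
(s3 ⊕ ((s4 ⊕ s2) ⊕ s1)) = 1->1, 2->1, 3->1

1->1, 2->1, 3->1


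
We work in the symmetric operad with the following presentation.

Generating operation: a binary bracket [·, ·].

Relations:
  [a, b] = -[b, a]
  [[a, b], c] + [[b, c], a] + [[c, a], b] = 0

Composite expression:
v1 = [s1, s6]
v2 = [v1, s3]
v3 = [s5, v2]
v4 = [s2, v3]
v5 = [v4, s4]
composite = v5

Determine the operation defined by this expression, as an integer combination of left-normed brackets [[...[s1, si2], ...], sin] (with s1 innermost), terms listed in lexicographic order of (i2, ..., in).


[[[[[s1, s6], s3], s5], s2], s4]

A multilinear Lie element is pinned by s1-initial words (s1 innermost).
Composite bracket: [[s2, [s5, [[s1, s6], s3]]], s4]
Expanding via [a, b] = ab - ba: 32 signed words (2^5 = 32).
Collect the words opening with s1:
  sign of s1s6s3s5s2s4 is +1, so it contributes +[[[[[s1, s6], s3], s5], s2], s4]


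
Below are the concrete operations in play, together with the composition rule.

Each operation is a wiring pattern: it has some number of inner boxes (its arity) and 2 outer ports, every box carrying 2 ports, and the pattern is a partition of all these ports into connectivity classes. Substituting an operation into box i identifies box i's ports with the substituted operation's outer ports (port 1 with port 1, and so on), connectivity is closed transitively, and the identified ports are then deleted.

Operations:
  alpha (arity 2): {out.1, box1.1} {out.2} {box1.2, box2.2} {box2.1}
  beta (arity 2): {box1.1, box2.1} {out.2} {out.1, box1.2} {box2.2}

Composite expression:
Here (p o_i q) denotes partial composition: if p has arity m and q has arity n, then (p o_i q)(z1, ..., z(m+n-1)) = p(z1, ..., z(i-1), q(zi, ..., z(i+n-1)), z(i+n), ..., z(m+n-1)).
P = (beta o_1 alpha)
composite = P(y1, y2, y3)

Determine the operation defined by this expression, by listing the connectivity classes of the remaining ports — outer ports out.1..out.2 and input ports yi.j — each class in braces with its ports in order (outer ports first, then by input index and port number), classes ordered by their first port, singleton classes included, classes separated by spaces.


{out.1} {out.2} {y1.1, y3.1} {y1.2, y2.2} {y2.1} {y3.2}


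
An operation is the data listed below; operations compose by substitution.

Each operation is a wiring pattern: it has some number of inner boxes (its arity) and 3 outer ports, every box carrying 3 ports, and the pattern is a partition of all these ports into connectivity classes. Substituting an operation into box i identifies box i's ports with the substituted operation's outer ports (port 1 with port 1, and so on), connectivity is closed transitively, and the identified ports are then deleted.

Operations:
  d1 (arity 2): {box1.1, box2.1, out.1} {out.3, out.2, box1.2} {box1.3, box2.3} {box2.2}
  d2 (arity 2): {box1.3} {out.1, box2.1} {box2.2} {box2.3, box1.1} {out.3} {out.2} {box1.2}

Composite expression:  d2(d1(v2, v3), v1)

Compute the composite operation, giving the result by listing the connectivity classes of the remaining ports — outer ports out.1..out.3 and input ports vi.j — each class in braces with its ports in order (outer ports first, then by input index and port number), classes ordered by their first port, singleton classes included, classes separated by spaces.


{out.1, v1.1} {out.2} {out.3} {v1.2} {v1.3, v2.1, v3.1} {v2.2} {v2.3, v3.3} {v3.2}

Reachability decides: close wires over d2-identified ports.
after d1, the pattern on (v2, v3) reads {out.1, v2.1, v3.1} {out.2, out.3, v2.2} {v2.3, v3.3} {v3.2} (out.j = its outer ports)
after d2, the pattern on (v2, v3, v1) reads {out.1, v1.1} {out.2} {out.3} {v1.2} {v1.3, v2.1, v3.1} {v2.2} {v2.3, v3.3} {v3.2} (out.j = its outer ports)


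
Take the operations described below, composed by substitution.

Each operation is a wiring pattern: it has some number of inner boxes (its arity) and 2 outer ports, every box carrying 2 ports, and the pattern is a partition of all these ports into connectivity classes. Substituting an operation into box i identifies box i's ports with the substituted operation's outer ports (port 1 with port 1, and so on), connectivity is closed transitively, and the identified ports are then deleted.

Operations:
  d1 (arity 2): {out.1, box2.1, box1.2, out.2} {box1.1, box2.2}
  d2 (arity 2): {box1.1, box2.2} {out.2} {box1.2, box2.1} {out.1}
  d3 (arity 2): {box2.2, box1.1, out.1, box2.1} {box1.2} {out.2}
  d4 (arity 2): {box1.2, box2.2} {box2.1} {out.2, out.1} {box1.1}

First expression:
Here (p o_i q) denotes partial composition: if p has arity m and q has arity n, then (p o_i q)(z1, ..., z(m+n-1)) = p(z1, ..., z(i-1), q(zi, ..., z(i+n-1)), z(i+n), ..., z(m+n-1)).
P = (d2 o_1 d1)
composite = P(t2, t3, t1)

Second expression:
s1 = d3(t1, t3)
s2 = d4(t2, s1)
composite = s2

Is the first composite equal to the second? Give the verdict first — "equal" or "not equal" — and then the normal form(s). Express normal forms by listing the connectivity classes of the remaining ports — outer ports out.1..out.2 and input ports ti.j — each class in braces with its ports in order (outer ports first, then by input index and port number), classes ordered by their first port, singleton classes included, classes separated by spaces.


not equal; first: {out.1} {out.2} {t1.1, t1.2, t2.2, t3.1} {t2.1, t3.2}; second: {out.1, out.2} {t1.1, t3.1, t3.2} {t1.2} {t2.1} {t2.2}

The first expression, normalized: {out.1} {out.2} {t1.1, t1.2, t2.2, t3.1} {t2.1, t3.2}
The second expression, normalized: {out.1, out.2} {t1.1, t3.1, t3.2} {t1.2} {t2.1} {t2.2}
Distinct normal forms: not equal.


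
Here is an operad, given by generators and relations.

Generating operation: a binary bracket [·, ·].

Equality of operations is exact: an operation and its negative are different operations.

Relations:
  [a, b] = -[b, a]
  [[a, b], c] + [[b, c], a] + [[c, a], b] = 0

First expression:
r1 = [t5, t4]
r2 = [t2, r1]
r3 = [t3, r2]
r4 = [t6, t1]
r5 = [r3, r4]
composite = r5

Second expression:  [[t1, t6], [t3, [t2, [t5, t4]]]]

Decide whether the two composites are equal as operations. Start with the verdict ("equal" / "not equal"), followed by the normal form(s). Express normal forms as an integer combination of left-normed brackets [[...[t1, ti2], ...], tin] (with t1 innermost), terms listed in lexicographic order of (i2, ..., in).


equal: each reduces to [[[[[t1, t6], t2], t4], t5], t3] - [[[[[t1, t6], t2], t5], t4], t3] - [[[[[t1, t6], t3], t2], t4], t5] + [[[[[t1, t6], t3], t2], t5], t4] + [[[[[t1, t6], t3], t4], t5], t2] - [[[[[t1, t6], t3], t5], t4], t2] - [[[[[t1, t6], t4], t5], t2], t3] + [[[[[t1, t6], t5], t4], t2], t3]

Normal form of the first expression: [[[[[t1, t6], t2], t4], t5], t3] - [[[[[t1, t6], t2], t5], t4], t3] - [[[[[t1, t6], t3], t2], t4], t5] + [[[[[t1, t6], t3], t2], t5], t4] + [[[[[t1, t6], t3], t4], t5], t2] - [[[[[t1, t6], t3], t5], t4], t2] - [[[[[t1, t6], t4], t5], t2], t3] + [[[[[t1, t6], t5], t4], t2], t3]
Normal form of the second expression: [[[[[t1, t6], t2], t4], t5], t3] - [[[[[t1, t6], t2], t5], t4], t3] - [[[[[t1, t6], t3], t2], t4], t5] + [[[[[t1, t6], t3], t2], t5], t4] + [[[[[t1, t6], t3], t4], t5], t2] - [[[[[t1, t6], t3], t5], t4], t2] - [[[[[t1, t6], t4], t5], t2], t3] + [[[[[t1, t6], t5], t4], t2], t3]
Identical normal forms: equal.


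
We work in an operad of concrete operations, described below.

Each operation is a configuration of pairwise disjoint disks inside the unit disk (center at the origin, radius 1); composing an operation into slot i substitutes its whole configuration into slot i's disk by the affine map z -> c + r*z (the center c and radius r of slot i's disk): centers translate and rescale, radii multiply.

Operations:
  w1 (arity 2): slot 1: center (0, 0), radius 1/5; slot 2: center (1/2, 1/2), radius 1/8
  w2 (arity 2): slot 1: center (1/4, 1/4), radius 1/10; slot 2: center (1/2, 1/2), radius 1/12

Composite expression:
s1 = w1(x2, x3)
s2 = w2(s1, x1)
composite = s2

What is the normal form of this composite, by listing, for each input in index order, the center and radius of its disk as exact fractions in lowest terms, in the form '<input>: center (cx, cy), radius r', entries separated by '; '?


x1: center (1/2, 1/2), radius 1/12; x2: center (1/4, 1/4), radius 1/50; x3: center (3/10, 3/10), radius 1/80


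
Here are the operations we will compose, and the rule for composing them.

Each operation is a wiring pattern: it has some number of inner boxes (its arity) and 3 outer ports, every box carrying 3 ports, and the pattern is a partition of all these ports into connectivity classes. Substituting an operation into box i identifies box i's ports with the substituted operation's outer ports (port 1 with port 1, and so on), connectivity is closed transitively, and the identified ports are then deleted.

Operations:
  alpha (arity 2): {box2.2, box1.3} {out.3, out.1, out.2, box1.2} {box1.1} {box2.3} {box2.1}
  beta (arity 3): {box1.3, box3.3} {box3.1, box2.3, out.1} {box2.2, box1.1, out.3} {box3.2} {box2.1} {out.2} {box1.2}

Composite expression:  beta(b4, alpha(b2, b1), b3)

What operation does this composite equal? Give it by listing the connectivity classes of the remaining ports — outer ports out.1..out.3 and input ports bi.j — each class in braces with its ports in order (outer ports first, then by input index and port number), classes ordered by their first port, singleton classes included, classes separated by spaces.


{out.1, out.3, b2.2, b3.1, b4.1} {out.2} {b1.1} {b1.2, b2.3} {b1.3} {b2.1} {b3.2} {b3.3, b4.3} {b4.2}

Treat the ports identified at beta as solder joints: merge, then drop.
after alpha, the pattern on (b2, b1) reads {out.1, out.2, out.3, b2.2} {b1.1} {b1.2, b2.3} {b1.3} {b2.1} (out.j = its outer ports)
after beta, the pattern on (b4, b2, b1, b3) reads {out.1, out.3, b2.2, b3.1, b4.1} {out.2} {b1.1} {b1.2, b2.3} {b1.3} {b2.1} {b3.2} {b3.3, b4.3} {b4.2} (out.j = its outer ports)


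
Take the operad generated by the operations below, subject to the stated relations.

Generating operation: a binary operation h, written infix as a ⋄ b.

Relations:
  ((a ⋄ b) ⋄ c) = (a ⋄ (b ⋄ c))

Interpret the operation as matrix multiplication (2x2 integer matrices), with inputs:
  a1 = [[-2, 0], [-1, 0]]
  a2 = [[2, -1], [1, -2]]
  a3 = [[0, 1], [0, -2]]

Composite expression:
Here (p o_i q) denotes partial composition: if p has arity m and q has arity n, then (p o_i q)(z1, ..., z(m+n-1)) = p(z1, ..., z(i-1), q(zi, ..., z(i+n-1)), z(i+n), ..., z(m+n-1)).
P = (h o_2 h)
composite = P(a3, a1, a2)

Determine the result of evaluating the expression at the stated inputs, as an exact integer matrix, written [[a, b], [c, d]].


[[-2, 1], [4, -2]]

(a1 ⋄ a2) = [[-4, 2], [-2, 1]]
(a3 ⋄ (a1 ⋄ a2)) = [[-2, 1], [4, -2]]


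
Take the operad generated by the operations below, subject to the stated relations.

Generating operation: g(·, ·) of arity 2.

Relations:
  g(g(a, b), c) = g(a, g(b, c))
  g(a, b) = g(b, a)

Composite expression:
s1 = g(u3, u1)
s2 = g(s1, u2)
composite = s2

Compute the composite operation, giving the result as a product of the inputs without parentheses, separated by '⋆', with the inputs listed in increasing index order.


Both nesting and order wash out for g; what remains is which u's occur.
g(u3, u1) unparenthesizes to u3 ⋆ u1
g(g(u3, u1), u2) unparenthesizes to u3 ⋆ u1 ⋆ u2
putting the inputs in ascending order: u1 ⋆ u2 ⋆ u3

u1 ⋆ u2 ⋆ u3


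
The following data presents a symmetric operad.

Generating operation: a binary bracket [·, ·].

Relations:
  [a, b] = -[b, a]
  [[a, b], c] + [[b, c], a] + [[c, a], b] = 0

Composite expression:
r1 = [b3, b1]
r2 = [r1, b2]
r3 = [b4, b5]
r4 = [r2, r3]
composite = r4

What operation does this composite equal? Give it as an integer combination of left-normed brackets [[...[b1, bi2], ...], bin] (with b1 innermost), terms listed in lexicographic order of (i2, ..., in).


-[[[[b1, b3], b2], b4], b5] + [[[[b1, b3], b2], b5], b4]

In the tensor algebra, words opening b1 carry the b1-anchored form.
Composite bracket: [[[b3, b1], b2], [b4, b5]]
Each bracket splits as ab - ba, giving 16 signed words (2^4 = 16).
Only words starting with b1 matter:
  b1b3b2b4b5 (sign -1) contributes -[[[[b1, b3], b2], b4], b5]
  b1b3b2b5b4 (sign +1) contributes +[[[[b1, b3], b2], b5], b4]


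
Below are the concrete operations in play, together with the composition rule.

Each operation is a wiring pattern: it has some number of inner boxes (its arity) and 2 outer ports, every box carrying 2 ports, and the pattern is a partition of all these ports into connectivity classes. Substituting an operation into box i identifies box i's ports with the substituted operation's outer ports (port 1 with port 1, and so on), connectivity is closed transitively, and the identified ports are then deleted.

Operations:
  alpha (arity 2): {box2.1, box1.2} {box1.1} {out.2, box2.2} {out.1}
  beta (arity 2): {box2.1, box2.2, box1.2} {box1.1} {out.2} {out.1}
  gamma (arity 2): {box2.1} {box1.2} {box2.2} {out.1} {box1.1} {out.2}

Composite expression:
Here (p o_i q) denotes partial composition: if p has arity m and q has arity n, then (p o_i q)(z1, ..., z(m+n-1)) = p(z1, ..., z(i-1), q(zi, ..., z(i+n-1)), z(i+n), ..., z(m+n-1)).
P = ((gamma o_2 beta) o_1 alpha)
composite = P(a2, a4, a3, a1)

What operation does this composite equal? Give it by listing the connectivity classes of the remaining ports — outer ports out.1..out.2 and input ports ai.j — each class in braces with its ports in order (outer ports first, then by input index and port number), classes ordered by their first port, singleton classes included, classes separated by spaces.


Connectivity passes through glued gamma-boundaries; trace each wire chain.
through alpha, on inputs (a2, a4): {out.1} {out.2, a4.2} {a2.1} {a2.2, a4.1} (out.j = stage outer ports)
through beta, on inputs (a3, a1): {out.1} {out.2} {a1.1, a1.2, a3.2} {a3.1} (out.j = stage outer ports)
through gamma, on inputs (a2, a4, a3, a1): {out.1} {out.2} {a1.1, a1.2, a3.2} {a2.1} {a2.2, a4.1} {a3.1} {a4.2} (out.j = stage outer ports)

{out.1} {out.2} {a1.1, a1.2, a3.2} {a2.1} {a2.2, a4.1} {a3.1} {a4.2}


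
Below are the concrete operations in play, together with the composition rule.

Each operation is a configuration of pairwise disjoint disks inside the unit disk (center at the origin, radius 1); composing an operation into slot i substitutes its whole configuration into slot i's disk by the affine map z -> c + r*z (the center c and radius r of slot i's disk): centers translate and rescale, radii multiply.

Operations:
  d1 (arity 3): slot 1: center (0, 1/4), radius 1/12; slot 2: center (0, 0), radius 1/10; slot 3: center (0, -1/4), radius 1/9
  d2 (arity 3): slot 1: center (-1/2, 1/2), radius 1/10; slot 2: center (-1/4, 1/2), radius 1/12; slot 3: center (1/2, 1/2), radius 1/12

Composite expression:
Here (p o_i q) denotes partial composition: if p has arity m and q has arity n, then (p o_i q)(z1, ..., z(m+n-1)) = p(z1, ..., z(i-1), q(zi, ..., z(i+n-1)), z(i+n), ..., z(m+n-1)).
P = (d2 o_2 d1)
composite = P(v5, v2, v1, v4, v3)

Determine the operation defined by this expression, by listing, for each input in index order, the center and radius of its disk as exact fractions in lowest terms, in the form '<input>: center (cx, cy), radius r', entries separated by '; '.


v1: center (-1/4, 1/2), radius 1/120; v2: center (-1/4, 25/48), radius 1/144; v3: center (1/2, 1/2), radius 1/12; v4: center (-1/4, 23/48), radius 1/108; v5: center (-1/2, 1/2), radius 1/10
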